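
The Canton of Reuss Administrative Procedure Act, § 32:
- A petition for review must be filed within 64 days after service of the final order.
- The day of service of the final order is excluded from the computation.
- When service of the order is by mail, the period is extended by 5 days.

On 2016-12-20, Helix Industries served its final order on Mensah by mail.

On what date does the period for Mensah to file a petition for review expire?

February 27, 2017

64 days after 2016-12-20 is February 22, 2017.
Service was by mail, adding 5 days: February 22, 2017 + 5 days = February 27, 2017.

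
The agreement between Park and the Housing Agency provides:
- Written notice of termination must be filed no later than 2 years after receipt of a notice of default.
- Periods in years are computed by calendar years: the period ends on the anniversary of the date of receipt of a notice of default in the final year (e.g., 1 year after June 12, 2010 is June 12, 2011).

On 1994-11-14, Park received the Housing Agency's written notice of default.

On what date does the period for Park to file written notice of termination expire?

2 years after 1994-11-14 is November 14, 1996.

November 14, 1996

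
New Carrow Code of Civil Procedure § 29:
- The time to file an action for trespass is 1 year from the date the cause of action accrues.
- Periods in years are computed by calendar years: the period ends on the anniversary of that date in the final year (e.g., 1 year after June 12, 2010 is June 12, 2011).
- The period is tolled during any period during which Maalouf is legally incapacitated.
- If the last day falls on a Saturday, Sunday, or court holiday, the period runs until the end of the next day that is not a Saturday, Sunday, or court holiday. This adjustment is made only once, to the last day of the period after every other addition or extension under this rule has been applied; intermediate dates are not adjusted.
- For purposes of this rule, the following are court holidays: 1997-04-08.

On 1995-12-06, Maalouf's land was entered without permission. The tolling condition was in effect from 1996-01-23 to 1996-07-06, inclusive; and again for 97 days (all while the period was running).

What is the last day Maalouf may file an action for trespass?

1 year after 1995-12-06 is December 6, 1996.
From January 23, 1996 through July 6, 1996 inclusive is 166 days; tolling adds 166 days: December 6, 1996 + 166 days = May 21, 1997.
Tolling adds 97 days: May 21, 1997 + 97 days = August 26, 1997.
August 26, 1997 is a Tuesday and not a court holiday, so no extension applies.

August 26, 1997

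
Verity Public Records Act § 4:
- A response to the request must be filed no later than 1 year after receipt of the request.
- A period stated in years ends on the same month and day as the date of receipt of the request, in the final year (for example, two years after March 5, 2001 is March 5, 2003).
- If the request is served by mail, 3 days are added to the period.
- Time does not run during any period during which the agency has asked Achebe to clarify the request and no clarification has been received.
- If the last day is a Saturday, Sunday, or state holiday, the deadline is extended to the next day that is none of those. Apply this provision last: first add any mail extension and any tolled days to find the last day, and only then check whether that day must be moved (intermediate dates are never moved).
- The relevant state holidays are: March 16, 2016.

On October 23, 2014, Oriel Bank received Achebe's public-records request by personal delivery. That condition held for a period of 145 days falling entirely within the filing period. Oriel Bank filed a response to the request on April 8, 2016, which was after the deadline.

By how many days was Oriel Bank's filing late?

1 year after October 23, 2014 is October 23, 2015.
Service was not by mail, so no mail extension applies.
Tolling adds 145 days: October 23, 2015 + 145 days = March 16, 2016.
March 16, 2016 is a listed holiday. The next qualifying day is March 17, 2016.
The deadline is March 17, 2016; from March 17, 2016 to April 8, 2016 is 22 days.

22 days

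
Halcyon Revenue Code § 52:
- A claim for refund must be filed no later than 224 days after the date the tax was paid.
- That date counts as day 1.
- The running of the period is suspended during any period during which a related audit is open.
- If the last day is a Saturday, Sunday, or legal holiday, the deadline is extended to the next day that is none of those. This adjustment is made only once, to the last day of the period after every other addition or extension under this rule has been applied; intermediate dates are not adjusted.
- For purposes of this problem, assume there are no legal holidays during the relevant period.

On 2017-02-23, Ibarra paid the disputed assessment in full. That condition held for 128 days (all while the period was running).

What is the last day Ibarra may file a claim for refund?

February 9, 2018

Counting 2017-02-23 as day 1, day 224 is October 4, 2017.
Tolling adds 128 days: October 4, 2017 + 128 days = February 9, 2018.
February 9, 2018 is a Friday and not a legal holiday, so no extension applies.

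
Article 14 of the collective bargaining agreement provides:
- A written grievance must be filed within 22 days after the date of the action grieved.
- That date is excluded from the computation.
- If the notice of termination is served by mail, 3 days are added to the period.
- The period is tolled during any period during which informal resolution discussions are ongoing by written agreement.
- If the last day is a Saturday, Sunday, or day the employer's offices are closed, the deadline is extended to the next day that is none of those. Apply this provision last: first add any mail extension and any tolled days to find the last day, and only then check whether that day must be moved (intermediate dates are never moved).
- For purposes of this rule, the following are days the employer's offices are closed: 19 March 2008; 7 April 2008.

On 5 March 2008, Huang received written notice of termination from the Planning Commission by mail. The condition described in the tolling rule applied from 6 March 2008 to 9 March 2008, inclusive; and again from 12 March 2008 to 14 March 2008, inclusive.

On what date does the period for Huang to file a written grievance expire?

22 days after 5 March 2008 is March 27, 2008.
Service was by mail, adding 3 days: March 27, 2008 + 3 days = March 30, 2008.
From March 6, 2008 through March 9, 2008 inclusive is 4 days; tolling adds 4 days: March 30, 2008 + 4 days = April 3, 2008.
From March 12, 2008 through March 14, 2008 inclusive is 3 days; tolling adds 3 days: April 3, 2008 + 3 days = April 6, 2008.
April 6, 2008 is Sunday; April 7, 2008 is a listed holiday. The next qualifying day is April 8, 2008.

April 8, 2008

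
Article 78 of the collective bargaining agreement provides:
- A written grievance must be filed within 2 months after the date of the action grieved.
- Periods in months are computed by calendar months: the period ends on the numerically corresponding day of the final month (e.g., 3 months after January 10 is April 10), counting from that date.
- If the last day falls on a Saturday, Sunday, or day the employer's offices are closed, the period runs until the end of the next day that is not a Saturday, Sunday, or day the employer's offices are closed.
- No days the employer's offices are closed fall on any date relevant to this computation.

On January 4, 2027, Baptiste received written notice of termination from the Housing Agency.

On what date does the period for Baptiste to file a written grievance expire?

March 4, 2027

2 months after January 4, 2027 is March 4, 2027.
March 4, 2027 is a Thursday and not a day the employer's offices are closed, so no extension applies.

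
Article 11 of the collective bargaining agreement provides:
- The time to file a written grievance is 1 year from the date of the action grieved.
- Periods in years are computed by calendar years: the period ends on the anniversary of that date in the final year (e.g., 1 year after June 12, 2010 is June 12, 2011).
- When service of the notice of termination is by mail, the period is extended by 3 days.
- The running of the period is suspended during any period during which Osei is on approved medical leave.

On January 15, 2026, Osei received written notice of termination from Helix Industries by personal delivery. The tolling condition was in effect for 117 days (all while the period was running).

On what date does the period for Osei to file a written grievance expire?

1 year after January 15, 2026 is January 15, 2027.
Service was not by mail, so no mail extension applies.
Tolling adds 117 days: January 15, 2027 + 117 days = May 12, 2027.

May 12, 2027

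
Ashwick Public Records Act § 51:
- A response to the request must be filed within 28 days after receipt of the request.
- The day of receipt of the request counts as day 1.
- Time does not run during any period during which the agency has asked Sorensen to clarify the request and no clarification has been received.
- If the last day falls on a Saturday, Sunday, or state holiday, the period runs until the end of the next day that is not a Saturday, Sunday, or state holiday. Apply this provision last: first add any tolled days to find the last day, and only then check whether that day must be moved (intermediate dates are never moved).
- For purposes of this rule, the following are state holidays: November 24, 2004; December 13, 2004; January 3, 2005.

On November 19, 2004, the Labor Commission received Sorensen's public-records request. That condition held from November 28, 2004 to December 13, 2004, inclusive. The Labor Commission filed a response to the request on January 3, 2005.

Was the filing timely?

Counting November 19, 2004 as day 1, day 28 is December 16, 2004.
From November 28, 2004 through December 13, 2004 inclusive is 16 days; tolling adds 16 days: December 16, 2004 + 16 days = January 1, 2005.
January 1, 2005 is Saturday; January 2, 2005 is Sunday; January 3, 2005 is a listed holiday. The next qualifying day is January 4, 2005.
The deadline is January 4, 2005; the filing on January 3, 2005 is on or before that date.

Yes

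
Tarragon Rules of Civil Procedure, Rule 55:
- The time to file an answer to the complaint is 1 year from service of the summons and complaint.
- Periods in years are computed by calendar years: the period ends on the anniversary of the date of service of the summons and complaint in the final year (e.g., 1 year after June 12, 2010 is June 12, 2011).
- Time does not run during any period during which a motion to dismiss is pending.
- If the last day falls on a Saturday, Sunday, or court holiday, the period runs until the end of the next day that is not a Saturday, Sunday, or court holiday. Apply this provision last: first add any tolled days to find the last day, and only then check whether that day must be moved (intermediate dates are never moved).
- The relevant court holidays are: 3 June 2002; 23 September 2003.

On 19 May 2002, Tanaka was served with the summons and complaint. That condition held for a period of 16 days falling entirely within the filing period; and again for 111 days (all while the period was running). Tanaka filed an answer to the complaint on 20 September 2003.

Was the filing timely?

1 year after 19 May 2002 is May 19, 2003.
Tolling adds 16 days: May 19, 2003 + 16 days = June 4, 2003.
Tolling adds 111 days: June 4, 2003 + 111 days = September 23, 2003.
September 23, 2003 is a listed holiday. The next qualifying day is September 24, 2003.
The deadline is September 24, 2003; the filing on September 20, 2003 is on or before that date.

Yes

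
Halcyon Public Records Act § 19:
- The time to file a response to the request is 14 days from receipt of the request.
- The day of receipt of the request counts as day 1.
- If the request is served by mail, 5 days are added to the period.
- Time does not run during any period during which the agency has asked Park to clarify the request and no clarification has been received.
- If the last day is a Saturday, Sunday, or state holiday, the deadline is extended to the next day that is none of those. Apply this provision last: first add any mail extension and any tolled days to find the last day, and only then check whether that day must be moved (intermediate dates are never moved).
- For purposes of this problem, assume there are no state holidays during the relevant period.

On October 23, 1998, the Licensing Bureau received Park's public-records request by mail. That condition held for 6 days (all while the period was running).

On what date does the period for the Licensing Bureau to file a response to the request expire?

November 16, 1998

Counting October 23, 1998 as day 1, day 14 is November 5, 1998.
Service was by mail, adding 5 days: November 5, 1998 + 5 days = November 10, 1998.
Tolling adds 6 days: November 10, 1998 + 6 days = November 16, 1998.
November 16, 1998 is a Monday and not a state holiday, so no extension applies.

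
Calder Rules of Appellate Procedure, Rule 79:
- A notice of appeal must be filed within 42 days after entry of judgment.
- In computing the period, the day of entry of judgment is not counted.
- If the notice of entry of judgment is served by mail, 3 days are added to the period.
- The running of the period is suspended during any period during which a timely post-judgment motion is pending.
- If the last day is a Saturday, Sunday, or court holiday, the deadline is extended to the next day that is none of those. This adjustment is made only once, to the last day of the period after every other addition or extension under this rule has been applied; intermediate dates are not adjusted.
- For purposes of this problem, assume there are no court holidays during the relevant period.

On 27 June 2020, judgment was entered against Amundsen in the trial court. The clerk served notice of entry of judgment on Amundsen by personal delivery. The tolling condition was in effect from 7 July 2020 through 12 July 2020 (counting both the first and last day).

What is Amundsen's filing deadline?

42 days after 27 June 2020 is August 8, 2020.
Service was not by mail, so no mail extension applies.
From July 7, 2020 through July 12, 2020 inclusive is 6 days; tolling adds 6 days: August 8, 2020 + 6 days = August 14, 2020.
August 14, 2020 is a Friday and not a court holiday, so no extension applies.

August 14, 2020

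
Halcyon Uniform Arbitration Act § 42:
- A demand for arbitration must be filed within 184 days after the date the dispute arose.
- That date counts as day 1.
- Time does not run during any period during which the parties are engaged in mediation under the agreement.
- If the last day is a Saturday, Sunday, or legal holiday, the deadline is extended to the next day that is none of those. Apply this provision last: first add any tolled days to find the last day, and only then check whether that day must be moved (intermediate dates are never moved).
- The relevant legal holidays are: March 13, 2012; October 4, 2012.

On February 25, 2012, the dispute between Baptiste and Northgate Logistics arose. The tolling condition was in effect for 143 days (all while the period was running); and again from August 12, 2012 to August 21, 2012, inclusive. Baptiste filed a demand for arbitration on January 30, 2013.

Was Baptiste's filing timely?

No

Counting February 25, 2012 as day 1, day 184 is August 26, 2012.
Tolling adds 143 days: August 26, 2012 + 143 days = January 16, 2013.
From August 12, 2012 through August 21, 2012 inclusive is 10 days; tolling adds 10 days: January 16, 2013 + 10 days = January 26, 2013.
January 26, 2013 is Saturday; January 27, 2013 is Sunday. The next qualifying day is January 28, 2013.
The deadline is January 28, 2013; the filing on January 30, 2013 is after that date.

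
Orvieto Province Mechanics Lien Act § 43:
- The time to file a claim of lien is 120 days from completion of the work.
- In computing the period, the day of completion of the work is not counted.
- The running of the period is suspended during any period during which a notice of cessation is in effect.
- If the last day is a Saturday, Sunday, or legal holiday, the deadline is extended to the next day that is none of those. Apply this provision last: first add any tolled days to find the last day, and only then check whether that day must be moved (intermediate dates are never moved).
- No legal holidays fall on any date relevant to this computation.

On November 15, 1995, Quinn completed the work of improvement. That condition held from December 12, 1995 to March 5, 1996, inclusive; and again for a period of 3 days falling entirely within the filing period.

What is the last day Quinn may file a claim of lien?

June 10, 1996

120 days after November 15, 1995 is March 14, 1996.
From December 12, 1995 through March 5, 1996 inclusive is 85 days; tolling adds 85 days: March 14, 1996 + 85 days = June 7, 1996.
Tolling adds 3 days: June 7, 1996 + 3 days = June 10, 1996.
June 10, 1996 is a Monday and not a legal holiday, so no extension applies.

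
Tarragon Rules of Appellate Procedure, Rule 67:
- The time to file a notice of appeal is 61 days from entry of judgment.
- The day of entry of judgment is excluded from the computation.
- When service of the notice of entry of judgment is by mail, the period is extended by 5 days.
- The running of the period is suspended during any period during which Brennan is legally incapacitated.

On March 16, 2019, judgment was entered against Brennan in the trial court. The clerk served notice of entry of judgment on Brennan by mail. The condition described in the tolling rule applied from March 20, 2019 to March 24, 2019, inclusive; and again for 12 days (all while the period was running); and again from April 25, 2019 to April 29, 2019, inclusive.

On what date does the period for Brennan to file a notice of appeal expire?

61 days after March 16, 2019 is May 16, 2019.
Service was by mail, adding 5 days: May 16, 2019 + 5 days = May 21, 2019.
From March 20, 2019 through March 24, 2019 inclusive is 5 days; tolling adds 5 days: May 21, 2019 + 5 days = May 26, 2019.
Tolling adds 12 days: May 26, 2019 + 12 days = June 7, 2019.
From April 25, 2019 through April 29, 2019 inclusive is 5 days; tolling adds 5 days: June 7, 2019 + 5 days = June 12, 2019.

June 12, 2019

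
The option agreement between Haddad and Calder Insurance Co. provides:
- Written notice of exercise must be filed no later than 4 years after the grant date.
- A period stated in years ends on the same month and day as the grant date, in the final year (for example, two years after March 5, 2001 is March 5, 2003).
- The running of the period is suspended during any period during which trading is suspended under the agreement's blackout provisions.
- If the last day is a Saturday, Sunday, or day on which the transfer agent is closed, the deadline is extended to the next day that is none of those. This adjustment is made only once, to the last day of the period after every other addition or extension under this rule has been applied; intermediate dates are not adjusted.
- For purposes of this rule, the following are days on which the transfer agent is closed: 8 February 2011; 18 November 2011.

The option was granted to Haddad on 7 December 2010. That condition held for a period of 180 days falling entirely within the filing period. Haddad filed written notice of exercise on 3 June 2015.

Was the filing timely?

Yes

4 years after 7 December 2010 is December 7, 2014.
Tolling adds 180 days: December 7, 2014 + 180 days = June 5, 2015.
June 5, 2015 is a Friday and not a day on which the transfer agent is closed, so no extension applies.
The deadline is June 5, 2015; the filing on June 3, 2015 is on or before that date.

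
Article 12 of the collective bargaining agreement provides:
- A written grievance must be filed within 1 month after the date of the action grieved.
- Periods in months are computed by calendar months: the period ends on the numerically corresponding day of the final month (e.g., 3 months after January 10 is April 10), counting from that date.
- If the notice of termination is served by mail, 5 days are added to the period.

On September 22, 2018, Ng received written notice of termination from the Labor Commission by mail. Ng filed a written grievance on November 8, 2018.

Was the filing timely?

1 month after September 22, 2018 is October 22, 2018.
Service was by mail, adding 5 days: October 22, 2018 + 5 days = October 27, 2018.
The deadline is October 27, 2018; the filing on November 8, 2018 is after that date.

No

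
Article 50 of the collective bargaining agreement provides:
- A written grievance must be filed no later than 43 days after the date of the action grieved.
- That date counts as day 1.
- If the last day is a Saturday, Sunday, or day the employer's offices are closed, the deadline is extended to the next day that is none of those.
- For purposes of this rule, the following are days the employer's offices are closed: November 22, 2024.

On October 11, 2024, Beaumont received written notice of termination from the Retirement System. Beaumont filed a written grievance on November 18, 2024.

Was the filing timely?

Yes

Counting October 11, 2024 as day 1, day 43 is November 22, 2024.
November 22, 2024 is a listed holiday; November 23, 2024 is Saturday; November 24, 2024 is Sunday. The next qualifying day is November 25, 2024.
The deadline is November 25, 2024; the filing on November 18, 2024 is on or before that date.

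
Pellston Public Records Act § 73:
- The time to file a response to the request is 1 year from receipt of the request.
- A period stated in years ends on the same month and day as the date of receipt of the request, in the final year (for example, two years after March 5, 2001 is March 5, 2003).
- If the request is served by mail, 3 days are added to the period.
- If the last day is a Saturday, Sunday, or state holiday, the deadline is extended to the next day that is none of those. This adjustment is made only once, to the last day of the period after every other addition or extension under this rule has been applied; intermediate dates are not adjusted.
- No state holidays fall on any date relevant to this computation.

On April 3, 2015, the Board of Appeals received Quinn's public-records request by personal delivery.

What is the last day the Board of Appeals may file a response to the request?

April 4, 2016

1 year after April 3, 2015 is April 3, 2016.
Service was not by mail, so no mail extension applies.
April 3, 2016 is Sunday. The next qualifying day is April 4, 2016.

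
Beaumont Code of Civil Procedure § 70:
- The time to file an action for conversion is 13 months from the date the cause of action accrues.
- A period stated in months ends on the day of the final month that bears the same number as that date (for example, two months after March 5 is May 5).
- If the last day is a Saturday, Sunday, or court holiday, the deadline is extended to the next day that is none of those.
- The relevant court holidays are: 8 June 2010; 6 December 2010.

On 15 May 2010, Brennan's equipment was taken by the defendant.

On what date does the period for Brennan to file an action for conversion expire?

13 months after 15 May 2010 is June 15, 2011.
June 15, 2011 is a Wednesday and not a court holiday, so no extension applies.

June 15, 2011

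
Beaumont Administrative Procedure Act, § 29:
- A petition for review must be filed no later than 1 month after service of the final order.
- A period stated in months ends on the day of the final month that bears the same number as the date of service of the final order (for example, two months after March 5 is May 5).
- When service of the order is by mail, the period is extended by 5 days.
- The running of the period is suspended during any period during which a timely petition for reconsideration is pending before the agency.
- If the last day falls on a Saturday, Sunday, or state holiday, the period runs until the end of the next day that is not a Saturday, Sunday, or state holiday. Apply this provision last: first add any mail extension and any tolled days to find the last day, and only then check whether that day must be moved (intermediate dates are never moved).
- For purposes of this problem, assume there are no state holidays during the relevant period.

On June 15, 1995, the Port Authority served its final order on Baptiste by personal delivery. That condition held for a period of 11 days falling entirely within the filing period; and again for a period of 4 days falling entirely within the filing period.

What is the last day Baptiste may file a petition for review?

July 31, 1995

1 month after June 15, 1995 is July 15, 1995.
Service was not by mail, so no mail extension applies.
Tolling adds 11 days: July 15, 1995 + 11 days = July 26, 1995.
Tolling adds 4 days: July 26, 1995 + 4 days = July 30, 1995.
July 30, 1995 is Sunday. The next qualifying day is July 31, 1995.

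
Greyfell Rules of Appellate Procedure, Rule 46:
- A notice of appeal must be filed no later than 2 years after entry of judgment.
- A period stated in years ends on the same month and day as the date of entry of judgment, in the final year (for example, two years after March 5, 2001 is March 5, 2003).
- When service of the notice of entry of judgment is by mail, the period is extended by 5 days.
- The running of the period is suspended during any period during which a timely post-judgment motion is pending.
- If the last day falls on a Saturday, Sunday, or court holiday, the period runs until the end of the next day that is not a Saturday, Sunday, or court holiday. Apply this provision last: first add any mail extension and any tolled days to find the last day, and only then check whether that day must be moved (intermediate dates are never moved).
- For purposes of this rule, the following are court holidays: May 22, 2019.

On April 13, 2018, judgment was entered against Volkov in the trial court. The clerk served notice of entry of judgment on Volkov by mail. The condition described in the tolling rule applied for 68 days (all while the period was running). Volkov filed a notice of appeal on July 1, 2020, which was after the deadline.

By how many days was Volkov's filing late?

6 days

2 years after April 13, 2018 is April 13, 2020.
Service was by mail, adding 5 days: April 13, 2020 + 5 days = April 18, 2020.
Tolling adds 68 days: April 18, 2020 + 68 days = June 25, 2020.
June 25, 2020 is a Thursday and not a court holiday, so no extension applies.
The deadline is June 25, 2020; from June 25, 2020 to July 1, 2020 is 6 days.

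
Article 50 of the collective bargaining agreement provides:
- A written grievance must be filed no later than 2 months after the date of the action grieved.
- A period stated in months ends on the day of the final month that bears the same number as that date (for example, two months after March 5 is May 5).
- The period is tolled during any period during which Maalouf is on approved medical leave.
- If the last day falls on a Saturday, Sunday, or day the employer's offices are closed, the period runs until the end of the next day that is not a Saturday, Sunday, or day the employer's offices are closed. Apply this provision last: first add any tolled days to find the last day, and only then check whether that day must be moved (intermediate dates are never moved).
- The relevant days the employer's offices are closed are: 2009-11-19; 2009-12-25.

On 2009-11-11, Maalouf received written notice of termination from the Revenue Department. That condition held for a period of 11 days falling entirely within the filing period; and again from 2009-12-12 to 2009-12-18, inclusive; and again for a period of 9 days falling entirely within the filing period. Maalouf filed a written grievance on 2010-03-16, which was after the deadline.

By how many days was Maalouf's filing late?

36 days

2 months after 2009-11-11 is January 11, 2010.
Tolling adds 11 days: January 11, 2010 + 11 days = January 22, 2010.
From December 12, 2009 through December 18, 2009 inclusive is 7 days; tolling adds 7 days: January 22, 2010 + 7 days = January 29, 2010.
Tolling adds 9 days: January 29, 2010 + 9 days = February 7, 2010.
February 7, 2010 is Sunday. The next qualifying day is February 8, 2010.
The deadline is February 8, 2010; from February 8, 2010 to March 16, 2010 is 36 days.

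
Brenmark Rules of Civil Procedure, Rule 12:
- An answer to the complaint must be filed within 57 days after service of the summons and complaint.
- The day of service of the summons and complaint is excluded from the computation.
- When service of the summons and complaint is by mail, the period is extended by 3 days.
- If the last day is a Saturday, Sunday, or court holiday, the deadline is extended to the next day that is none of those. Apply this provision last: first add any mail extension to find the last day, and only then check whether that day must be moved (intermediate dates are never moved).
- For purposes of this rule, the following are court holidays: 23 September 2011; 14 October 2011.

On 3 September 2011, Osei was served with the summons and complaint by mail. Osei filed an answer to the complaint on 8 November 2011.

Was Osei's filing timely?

No

57 days after 3 September 2011 is October 30, 2011.
Service was by mail, adding 3 days: October 30, 2011 + 3 days = November 2, 2011.
November 2, 2011 is a Wednesday and not a court holiday, so no extension applies.
The deadline is November 2, 2011; the filing on November 8, 2011 is after that date.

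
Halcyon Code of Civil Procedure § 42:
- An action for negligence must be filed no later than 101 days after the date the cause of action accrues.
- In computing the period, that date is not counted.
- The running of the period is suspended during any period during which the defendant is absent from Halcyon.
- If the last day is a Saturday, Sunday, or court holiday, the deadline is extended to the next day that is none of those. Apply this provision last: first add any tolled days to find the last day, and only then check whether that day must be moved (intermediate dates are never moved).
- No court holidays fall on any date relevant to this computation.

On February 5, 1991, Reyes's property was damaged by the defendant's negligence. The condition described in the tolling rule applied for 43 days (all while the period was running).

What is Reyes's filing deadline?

101 days after February 5, 1991 is May 17, 1991.
Tolling adds 43 days: May 17, 1991 + 43 days = June 29, 1991.
June 29, 1991 is Saturday; June 30, 1991 is Sunday. The next qualifying day is July 1, 1991.

July 1, 1991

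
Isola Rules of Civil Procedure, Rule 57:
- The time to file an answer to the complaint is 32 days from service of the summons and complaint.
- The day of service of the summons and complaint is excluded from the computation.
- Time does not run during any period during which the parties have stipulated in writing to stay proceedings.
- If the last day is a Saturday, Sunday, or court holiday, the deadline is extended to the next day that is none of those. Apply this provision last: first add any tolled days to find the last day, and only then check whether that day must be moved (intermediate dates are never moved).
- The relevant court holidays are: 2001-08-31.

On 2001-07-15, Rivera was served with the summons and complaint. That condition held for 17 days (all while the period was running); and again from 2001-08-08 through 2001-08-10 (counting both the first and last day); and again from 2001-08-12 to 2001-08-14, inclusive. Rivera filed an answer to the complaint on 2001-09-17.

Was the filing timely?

32 days after 2001-07-15 is August 16, 2001.
Tolling adds 17 days: August 16, 2001 + 17 days = September 2, 2001.
From August 8, 2001 through August 10, 2001 inclusive is 3 days; tolling adds 3 days: September 2, 2001 + 3 days = September 5, 2001.
From August 12, 2001 through August 14, 2001 inclusive is 3 days; tolling adds 3 days: September 5, 2001 + 3 days = September 8, 2001.
September 8, 2001 is Saturday; September 9, 2001 is Sunday. The next qualifying day is September 10, 2001.
The deadline is September 10, 2001; the filing on September 17, 2001 is after that date.

No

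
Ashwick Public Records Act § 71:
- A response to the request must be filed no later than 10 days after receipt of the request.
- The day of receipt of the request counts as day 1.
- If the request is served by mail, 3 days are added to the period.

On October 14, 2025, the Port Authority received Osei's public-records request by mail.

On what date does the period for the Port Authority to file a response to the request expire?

October 26, 2025

Counting October 14, 2025 as day 1, day 10 is October 23, 2025.
Service was by mail, adding 3 days: October 23, 2025 + 3 days = October 26, 2025.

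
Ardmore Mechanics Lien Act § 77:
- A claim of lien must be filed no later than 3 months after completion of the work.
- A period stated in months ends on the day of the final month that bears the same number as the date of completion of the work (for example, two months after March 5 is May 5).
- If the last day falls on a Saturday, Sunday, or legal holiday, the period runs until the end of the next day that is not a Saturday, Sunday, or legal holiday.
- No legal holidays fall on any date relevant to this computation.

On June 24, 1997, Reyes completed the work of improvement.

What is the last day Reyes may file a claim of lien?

September 24, 1997

3 months after June 24, 1997 is September 24, 1997.
September 24, 1997 is a Wednesday and not a legal holiday, so no extension applies.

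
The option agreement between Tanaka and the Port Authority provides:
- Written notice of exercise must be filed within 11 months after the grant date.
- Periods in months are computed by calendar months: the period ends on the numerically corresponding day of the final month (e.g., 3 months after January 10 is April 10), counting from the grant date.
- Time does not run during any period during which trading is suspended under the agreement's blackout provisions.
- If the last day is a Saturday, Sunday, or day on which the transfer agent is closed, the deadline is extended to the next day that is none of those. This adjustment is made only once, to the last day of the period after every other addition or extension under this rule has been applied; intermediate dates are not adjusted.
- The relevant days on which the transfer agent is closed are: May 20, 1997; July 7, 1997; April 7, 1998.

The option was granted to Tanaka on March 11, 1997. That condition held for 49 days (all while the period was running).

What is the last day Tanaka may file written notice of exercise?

11 months after March 11, 1997 is February 11, 1998.
Tolling adds 49 days: February 11, 1998 + 49 days = April 1, 1998.
April 1, 1998 is a Wednesday and not a day on which the transfer agent is closed, so no extension applies.

April 1, 1998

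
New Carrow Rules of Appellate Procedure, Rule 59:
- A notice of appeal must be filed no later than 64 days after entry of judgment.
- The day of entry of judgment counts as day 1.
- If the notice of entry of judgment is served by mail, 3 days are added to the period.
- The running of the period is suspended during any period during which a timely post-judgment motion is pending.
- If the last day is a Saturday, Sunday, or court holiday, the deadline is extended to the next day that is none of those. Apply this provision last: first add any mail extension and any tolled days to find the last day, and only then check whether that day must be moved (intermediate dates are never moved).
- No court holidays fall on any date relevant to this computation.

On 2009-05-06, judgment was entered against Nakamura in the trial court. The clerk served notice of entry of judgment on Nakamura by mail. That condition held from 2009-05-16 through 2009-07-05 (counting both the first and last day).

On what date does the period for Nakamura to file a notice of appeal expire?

August 31, 2009

Counting 2009-05-06 as day 1, day 64 is July 8, 2009.
Service was by mail, adding 3 days: July 8, 2009 + 3 days = July 11, 2009.
From May 16, 2009 through July 5, 2009 inclusive is 51 days; tolling adds 51 days: July 11, 2009 + 51 days = August 31, 2009.
August 31, 2009 is a Monday and not a court holiday, so no extension applies.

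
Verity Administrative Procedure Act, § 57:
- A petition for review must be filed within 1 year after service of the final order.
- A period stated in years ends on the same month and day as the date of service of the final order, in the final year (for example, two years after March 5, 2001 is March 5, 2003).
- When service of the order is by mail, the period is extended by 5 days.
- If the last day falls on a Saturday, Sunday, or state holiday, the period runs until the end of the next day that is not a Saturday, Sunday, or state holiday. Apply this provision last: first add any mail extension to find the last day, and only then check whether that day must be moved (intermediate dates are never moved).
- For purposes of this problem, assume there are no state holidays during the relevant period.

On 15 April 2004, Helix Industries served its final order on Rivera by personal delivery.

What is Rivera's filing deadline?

1 year after 15 April 2004 is April 15, 2005.
Service was not by mail, so no mail extension applies.
April 15, 2005 is a Friday and not a state holiday, so no extension applies.

April 15, 2005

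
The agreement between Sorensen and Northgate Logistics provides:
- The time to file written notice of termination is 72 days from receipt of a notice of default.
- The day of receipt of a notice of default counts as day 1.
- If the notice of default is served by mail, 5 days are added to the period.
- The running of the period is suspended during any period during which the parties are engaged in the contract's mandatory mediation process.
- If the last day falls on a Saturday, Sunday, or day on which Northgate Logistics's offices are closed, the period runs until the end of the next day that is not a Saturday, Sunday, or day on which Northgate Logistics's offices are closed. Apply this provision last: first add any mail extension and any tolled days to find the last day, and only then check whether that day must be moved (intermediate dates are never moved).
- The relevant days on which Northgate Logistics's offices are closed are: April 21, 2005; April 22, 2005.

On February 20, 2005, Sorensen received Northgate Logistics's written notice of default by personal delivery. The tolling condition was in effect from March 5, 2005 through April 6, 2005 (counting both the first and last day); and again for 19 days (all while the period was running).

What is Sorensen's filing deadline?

Counting February 20, 2005 as day 1, day 72 is May 2, 2005.
Service was not by mail, so no mail extension applies.
From March 5, 2005 through April 6, 2005 inclusive is 33 days; tolling adds 33 days: May 2, 2005 + 33 days = June 4, 2005.
Tolling adds 19 days: June 4, 2005 + 19 days = June 23, 2005.
June 23, 2005 is a Thursday and not a day on which Northgate Logistics's offices are closed, so no extension applies.

June 23, 2005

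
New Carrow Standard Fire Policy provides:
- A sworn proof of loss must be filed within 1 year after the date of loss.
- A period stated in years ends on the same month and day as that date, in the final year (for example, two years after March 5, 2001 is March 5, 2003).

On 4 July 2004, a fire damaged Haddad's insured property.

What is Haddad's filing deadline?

July 4, 2005

1 year after 4 July 2004 is July 4, 2005.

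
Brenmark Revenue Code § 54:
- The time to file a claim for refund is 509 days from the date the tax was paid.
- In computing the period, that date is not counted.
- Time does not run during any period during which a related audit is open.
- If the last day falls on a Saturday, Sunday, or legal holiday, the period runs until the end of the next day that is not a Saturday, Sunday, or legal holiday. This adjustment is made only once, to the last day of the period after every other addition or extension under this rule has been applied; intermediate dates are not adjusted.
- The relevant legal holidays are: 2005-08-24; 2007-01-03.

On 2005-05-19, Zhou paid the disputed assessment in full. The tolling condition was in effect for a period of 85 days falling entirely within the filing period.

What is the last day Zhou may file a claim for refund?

January 4, 2007

509 days after 2005-05-19 is October 10, 2006.
Tolling adds 85 days: October 10, 2006 + 85 days = January 3, 2007.
January 3, 2007 is a listed holiday. The next qualifying day is January 4, 2007.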